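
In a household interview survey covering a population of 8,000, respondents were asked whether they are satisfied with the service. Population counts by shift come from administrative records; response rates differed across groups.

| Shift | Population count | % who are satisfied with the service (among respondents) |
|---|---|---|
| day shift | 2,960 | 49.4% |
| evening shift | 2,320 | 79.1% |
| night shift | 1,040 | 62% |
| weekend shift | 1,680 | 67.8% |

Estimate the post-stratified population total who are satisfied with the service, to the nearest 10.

5,080

Estimated count per cell = population count × respondent percentage:
  day shift: 2,960 × 49.4% = 1462.24
  evening shift: 2,320 × 79.1% = 1835.12
  night shift: 1,040 × 62% = 644.8
  weekend shift: 1,680 × 67.8% = 1139.04
Estimated total = 5081.2 → 5,080.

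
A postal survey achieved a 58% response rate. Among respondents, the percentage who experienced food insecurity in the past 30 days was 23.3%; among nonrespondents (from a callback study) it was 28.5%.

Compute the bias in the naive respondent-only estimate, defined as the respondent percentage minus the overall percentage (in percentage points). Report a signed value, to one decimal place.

Nonresponse fraction = 1 − 0.58 = 0.42.
Bias = (nonresponse fraction) × (respondent percentage − nonrespondent percentage)
     = 0.42 × (23.3 − 28.5) = 0.42 × -5.2 = -2.184.

-2.2 percentage points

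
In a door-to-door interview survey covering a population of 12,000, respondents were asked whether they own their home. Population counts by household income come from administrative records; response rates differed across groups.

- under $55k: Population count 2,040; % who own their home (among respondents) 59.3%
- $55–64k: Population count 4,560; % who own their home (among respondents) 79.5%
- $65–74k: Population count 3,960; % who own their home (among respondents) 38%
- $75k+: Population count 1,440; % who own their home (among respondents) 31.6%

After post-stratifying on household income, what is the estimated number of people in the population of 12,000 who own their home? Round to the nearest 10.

Each cell contributes its population count × the respondent rate:
  under $55k: 2,040 × 59.3% = 1209.72
  $55–64k: 4,560 × 79.5% = 3625.2
  $65–74k: 3,960 × 38% = 1504.8
  $75k+: 1,440 × 31.6% = 455.04
Estimated total = 6794.76 → 6,790.

6,790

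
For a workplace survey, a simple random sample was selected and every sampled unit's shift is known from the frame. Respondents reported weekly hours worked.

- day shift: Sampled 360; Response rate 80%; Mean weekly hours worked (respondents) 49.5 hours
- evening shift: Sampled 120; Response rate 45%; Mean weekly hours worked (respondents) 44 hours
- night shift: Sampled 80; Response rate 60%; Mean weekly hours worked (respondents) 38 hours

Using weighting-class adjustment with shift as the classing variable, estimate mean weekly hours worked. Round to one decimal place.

Inverse-response-rate weighting restores each class to its sampled count, so class totals weight by n_sampled:
  day shift: 360 × 49.5 = 17,820
  evening shift: 120 × 44 = 5280
  night shift: 80 × 38 = 3040
Adjusted estimate = 26,140 / 560 = 46.6786 → 46.7.

46.7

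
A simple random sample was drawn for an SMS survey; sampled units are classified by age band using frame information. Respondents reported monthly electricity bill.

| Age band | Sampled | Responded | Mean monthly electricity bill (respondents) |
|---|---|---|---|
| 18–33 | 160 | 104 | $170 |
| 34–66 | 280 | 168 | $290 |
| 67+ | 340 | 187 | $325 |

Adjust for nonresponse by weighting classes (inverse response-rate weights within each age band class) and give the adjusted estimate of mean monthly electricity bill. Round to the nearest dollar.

$281

Response rates by class: 18–33 104/160 = 65%, 34–66 168/280 = 60%, 67+ 187/340 = 55%.
Inverse-response-rate weighting restores each class to its sampled count, so class totals weight by n_sampled:
  18–33: 160 × 170 = 27,200
  34–66: 280 × 290 = 81,200
  67+: 340 × 325 = 110,500
Adjusted estimate = 218,900 / 780 = 280.641 → $281.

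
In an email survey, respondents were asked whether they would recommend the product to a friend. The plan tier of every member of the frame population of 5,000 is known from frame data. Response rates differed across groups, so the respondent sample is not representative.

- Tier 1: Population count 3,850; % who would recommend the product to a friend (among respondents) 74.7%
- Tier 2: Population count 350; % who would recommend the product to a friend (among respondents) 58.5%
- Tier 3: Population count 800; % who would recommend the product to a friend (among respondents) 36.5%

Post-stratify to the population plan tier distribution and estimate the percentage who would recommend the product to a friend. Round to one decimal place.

Each cell contributes population-share × respondent value:
  Tier 1: (3,850/5,000) × 74.7 = 57.519
  Tier 2: (350/5,000) × 58.5 = 4.095
  Tier 3: (800/5,000) × 36.5 = 5.84
Post-stratified estimate = 67.454 → 67.5%.

67.5%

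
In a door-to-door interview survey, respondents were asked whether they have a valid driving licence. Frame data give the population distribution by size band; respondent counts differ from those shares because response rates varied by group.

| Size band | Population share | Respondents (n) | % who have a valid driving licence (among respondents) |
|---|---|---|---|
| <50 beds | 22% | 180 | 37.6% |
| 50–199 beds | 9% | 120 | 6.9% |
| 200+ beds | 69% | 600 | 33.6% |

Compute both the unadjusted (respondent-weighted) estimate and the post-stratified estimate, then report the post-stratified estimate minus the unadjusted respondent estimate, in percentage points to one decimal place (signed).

Without adjustment, the pooled respondent share is:
  (180/900)×37.6 + (120/900)×6.9 + (600/900)×33.6 = 30.84%
Reweighting by population size band shares:
  0.22×37.6 + 0.09×6.9 + 0.69×33.6 = 32.077%
Difference = 32.077 − 30.84 = 1.237 pp.

+1.2 percentage points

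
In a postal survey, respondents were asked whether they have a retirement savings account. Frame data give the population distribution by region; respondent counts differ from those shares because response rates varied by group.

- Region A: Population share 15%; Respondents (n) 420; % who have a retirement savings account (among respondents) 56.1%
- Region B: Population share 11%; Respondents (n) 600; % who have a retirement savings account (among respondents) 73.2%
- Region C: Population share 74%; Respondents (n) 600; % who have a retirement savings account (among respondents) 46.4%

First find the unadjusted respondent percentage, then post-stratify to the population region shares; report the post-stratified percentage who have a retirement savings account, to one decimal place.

Naive respondent-only estimate (weights = respondent counts):
  (420/1620)×56.1 + (600/1620)×73.2 + (600/1620)×46.4 = 58.8407%
Post-stratifying to population shares instead:
  0.15×56.1 + 0.11×73.2 + 0.74×46.4 = 50.803%

50.8%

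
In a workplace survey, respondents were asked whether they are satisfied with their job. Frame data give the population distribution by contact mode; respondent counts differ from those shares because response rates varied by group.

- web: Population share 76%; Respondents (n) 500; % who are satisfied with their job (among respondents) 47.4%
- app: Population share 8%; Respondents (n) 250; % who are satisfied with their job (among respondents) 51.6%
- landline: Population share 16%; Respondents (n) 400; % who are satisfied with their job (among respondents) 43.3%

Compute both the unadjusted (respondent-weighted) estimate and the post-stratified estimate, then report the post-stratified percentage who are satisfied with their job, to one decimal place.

Without adjustment, the pooled respondent share is:
  (500/1150)×47.4 + (250/1150)×51.6 + (400/1150)×43.3 = 46.887%
Post-stratifying to population shares instead:
  0.76×47.4 + 0.08×51.6 + 0.16×43.3 = 47.08%

47.1%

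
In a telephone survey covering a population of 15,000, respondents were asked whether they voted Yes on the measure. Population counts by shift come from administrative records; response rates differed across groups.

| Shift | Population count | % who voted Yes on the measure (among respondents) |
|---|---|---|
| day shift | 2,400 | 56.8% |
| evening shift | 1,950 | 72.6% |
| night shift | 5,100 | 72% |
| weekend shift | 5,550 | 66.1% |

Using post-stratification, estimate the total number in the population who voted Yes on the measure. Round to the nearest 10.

10,120

Each cell contributes its population count × the respondent rate:
  day shift: 2,400 × 56.8% = 1363.2
  evening shift: 1,950 × 72.6% = 1415.7
  night shift: 5,100 × 72% = 3672
  weekend shift: 5,550 × 66.1% = 3668.55
Estimated total = 10119.5 → 10,120.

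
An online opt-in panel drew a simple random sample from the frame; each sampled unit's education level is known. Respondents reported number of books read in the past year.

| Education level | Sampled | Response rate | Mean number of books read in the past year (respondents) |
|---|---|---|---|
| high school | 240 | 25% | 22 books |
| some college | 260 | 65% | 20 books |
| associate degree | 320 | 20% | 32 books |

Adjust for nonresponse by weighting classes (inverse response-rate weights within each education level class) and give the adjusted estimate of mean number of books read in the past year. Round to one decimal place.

Weighting each respondent by the inverse class response rate inflates each class back to its sampled size, so the class weight is n_sampled:
  high school: 240 × 22 = 5280
  some college: 260 × 20 = 5200
  associate degree: 320 × 32 = 10,240
Adjusted estimate = 20,720 / 820 = 25.2683 → 25.3.

25.3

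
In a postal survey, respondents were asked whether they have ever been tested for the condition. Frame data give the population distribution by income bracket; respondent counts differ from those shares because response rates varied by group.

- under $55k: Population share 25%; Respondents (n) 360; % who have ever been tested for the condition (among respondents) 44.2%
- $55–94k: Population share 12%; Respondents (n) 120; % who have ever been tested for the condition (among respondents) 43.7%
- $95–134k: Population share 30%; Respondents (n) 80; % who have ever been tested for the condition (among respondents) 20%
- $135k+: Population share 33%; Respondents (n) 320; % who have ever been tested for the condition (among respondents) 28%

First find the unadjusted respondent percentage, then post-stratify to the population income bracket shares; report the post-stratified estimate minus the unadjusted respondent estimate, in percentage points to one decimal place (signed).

Unadjusted (pooled respondent) estimate weights by respondent counts:
  (360/880)×44.2 + (120/880)×43.7 + (80/880)×20 + (320/880)×28 = 36.0409%
Reweighting by population income bracket shares:
  0.25×44.2 + 0.12×43.7 + 0.3×20 + 0.33×28 = 31.534%
Difference = 31.534 − 36.0409 = -4.5069 pp.

-4.5 percentage points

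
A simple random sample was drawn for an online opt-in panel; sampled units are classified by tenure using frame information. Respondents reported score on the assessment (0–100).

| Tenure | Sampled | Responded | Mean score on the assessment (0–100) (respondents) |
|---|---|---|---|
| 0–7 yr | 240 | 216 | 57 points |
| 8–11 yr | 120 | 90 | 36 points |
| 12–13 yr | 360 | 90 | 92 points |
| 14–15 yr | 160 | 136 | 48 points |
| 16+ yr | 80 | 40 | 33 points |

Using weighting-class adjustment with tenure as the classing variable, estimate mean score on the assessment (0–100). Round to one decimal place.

64.0

Response rates by class: 0–7 yr 216/240 = 90%, 8–11 yr 90/120 = 75%, 12–13 yr 90/360 = 25%, 14–15 yr 136/160 = 85%, 16+ yr 40/80 = 50%.
Each respondent's weight = sampled/responded in their class; summing within a class gives n_sampled, so:
  0–7 yr: 240 × 57 = 13,680
  8–11 yr: 120 × 36 = 4320
  12–13 yr: 360 × 92 = 33,120
  14–15 yr: 160 × 48 = 7680
  16+ yr: 80 × 33 = 2640
Adjusted estimate = 61,440 / 960 = 64 → 64.0.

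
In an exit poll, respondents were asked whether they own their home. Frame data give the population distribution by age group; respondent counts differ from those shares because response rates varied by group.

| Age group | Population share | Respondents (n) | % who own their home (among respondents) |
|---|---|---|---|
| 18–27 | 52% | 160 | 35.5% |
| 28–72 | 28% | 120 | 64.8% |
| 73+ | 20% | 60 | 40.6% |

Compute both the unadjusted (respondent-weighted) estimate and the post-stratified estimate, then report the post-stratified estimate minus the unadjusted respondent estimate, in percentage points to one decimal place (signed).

Naive respondent-only estimate (weights = respondent counts):
  (160/340)×35.5 + (120/340)×64.8 + (60/340)×40.6 = 46.7412%
Post-stratified estimate weights by population shares:
  0.52×35.5 + 0.28×64.8 + 0.2×40.6 = 44.724%
Difference = 44.724 − 46.7412 = -2.0172 pp.

-2.0 percentage points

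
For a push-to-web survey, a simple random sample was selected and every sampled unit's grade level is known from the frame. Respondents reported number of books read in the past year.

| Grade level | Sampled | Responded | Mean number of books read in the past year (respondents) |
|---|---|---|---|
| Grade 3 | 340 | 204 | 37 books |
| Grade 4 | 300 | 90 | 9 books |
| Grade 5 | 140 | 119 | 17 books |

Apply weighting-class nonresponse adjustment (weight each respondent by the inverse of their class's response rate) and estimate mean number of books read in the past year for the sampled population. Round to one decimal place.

Response rates by class: Grade 3 204/340 = 60%, Grade 4 90/300 = 30%, Grade 5 119/140 = 85%.
Each respondent's weight = sampled/responded in their class; summing within a class gives n_sampled, so:
  Grade 3: 340 × 37 = 12,580
  Grade 4: 300 × 9 = 2700
  Grade 5: 140 × 17 = 2380
Adjusted estimate = 17,660 / 780 = 22.641 → 22.6.

22.6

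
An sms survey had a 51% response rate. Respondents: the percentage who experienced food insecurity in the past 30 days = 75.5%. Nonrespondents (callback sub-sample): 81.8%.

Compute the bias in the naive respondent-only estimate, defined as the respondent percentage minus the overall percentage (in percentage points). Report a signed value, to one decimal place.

-3.1 percentage points

Nonresponse fraction = 1 − 0.51 = 0.49.
Bias = (nonresponse fraction) × (respondent percentage − nonrespondent percentage)
     = 0.49 × (75.5 − 81.8) = 0.49 × -6.3 = -3.087.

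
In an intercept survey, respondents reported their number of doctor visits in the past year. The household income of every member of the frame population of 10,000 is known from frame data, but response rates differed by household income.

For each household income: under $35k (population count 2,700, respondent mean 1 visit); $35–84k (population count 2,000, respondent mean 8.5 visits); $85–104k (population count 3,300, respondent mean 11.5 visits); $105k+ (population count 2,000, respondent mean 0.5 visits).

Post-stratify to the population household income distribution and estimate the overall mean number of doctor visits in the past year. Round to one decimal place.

5.9

Post-stratification weights by population share, not respondent share:
  under $35k: (2,700/10,000) × 1 = 0.27
  $35–84k: (2,000/10,000) × 8.5 = 1.7
  $85–104k: (3,300/10,000) × 11.5 = 3.795
  $105k+: (2,000/10,000) × 0.5 = 0.1
Post-stratified estimate = 5.865 → 5.9.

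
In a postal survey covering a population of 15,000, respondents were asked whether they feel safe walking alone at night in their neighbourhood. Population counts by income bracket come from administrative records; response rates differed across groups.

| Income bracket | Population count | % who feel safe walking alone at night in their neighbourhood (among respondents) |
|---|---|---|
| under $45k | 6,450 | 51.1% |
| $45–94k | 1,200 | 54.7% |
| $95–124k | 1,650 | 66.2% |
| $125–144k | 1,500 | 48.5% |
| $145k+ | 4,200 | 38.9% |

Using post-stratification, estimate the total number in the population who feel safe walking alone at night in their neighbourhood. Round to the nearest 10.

Each cell contributes its population count × the respondent rate:
  under $45k: 6,450 × 51.1% = 3295.95
  $45–94k: 1,200 × 54.7% = 656.4
  $95–124k: 1,650 × 66.2% = 1092.3
  $125–144k: 1,500 × 48.5% = 727.5
  $145k+: 4,200 × 38.9% = 1633.8
Estimated total = 7405.95 → 7,410.

7,410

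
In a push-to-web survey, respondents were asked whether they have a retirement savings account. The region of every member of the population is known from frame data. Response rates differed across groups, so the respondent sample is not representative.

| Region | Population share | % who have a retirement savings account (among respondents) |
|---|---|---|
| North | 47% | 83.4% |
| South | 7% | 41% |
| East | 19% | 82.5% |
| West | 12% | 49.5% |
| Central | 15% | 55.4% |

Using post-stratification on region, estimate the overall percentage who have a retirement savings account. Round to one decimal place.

Reweight to the known region distribution:
  North: 0.47 × 83.4 = 39.198
  South: 0.07 × 41 = 2.87
  East: 0.19 × 82.5 = 15.675
  West: 0.12 × 49.5 = 5.94
  Central: 0.15 × 55.4 = 8.31
Post-stratified estimate = 71.993 → 72.0%.

72.0%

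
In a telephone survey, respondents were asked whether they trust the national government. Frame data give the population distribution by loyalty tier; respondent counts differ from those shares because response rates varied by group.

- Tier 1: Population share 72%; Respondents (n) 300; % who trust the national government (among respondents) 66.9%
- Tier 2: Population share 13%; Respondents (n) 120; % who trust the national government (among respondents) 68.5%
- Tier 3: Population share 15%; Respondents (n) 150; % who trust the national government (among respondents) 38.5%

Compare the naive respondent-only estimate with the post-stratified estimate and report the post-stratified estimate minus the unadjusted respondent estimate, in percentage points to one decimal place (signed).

Naive respondent-only estimate (weights = respondent counts):
  (300/570)×66.9 + (120/570)×68.5 + (150/570)×38.5 = 59.7632%
Post-stratified estimate weights by population shares:
  0.72×66.9 + 0.13×68.5 + 0.15×38.5 = 62.848%
Difference = 62.848 − 59.7632 = 3.0848 pp.

+3.1 percentage points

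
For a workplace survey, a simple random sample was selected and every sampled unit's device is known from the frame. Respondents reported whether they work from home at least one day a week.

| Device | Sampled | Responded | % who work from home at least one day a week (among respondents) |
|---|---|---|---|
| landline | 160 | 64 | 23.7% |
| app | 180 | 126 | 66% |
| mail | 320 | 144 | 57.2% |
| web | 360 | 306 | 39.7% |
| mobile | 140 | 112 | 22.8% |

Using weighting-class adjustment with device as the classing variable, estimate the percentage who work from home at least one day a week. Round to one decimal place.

44.4%

Class response rates: landline 64/160 = 40%, app 126/180 = 70%, mail 144/320 = 45%, web 306/360 = 85%, mobile 112/140 = 80%.
With weight = n_sampled/n_responded per class, the weighted class total is n_sampled:
  landline: 160 × 23.7 = 3792
  app: 180 × 66 = 11,880
  mail: 320 × 57.2 = 18,304
  web: 360 × 39.7 = 14292
  mobile: 140 × 22.8 = 3192
Adjusted estimate = 51,460 / 1,160 = 44.3621 → 44.4%.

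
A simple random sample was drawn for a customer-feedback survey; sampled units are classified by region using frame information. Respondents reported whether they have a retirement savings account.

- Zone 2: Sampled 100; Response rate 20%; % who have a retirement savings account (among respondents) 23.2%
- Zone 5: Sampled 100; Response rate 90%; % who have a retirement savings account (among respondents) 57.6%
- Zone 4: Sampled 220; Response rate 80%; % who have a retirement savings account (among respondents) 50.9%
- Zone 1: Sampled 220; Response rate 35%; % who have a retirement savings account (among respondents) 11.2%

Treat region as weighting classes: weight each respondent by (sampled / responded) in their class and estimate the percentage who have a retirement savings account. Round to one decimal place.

Each respondent's weight = sampled/responded in their class; summing within a class gives n_sampled, so:
  Zone 2: 100 × 23.2 = 2320
  Zone 5: 100 × 57.6 = 5760
  Zone 4: 220 × 50.9 = 11,198
  Zone 1: 220 × 11.2 = 2464
Adjusted estimate = 21,742 / 640 = 33.9719 → 34.0%.

34.0%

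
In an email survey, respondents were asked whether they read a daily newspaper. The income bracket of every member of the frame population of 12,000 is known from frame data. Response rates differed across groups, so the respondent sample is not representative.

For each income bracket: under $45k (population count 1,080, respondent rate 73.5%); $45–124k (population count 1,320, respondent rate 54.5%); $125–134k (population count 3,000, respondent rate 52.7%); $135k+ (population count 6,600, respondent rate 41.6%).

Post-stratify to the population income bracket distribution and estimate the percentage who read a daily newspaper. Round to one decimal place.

48.7%

Weight each group's respondent value by its population share:
  under $45k: (1,080/12,000) × 73.5 = 6.615
  $45–124k: (1,320/12,000) × 54.5 = 5.995
  $125–134k: (3,000/12,000) × 52.7 = 13.175
  $135k+: (6,600/12,000) × 41.6 = 22.88
Post-stratified estimate = 48.665 → 48.7%.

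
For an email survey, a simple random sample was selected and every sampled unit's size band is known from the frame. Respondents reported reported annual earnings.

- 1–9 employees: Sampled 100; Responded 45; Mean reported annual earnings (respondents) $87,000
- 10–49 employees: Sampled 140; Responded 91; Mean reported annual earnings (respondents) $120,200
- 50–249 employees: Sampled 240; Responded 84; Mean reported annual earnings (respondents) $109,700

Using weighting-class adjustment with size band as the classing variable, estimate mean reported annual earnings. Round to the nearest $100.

$108,000

Class response rates: 1–9 employees 45/100 = 45%, 10–49 employees 91/140 = 65%, 50–249 employees 84/240 = 35%.
Inverse-response-rate weighting restores each class to its sampled count, so class totals weight by n_sampled:
  1–9 employees: 100 × 87,000 = 8,700,000
  10–49 employees: 140 × 120,200 = 16,828,000
  50–249 employees: 240 × 109,700 = 26,328,000
Adjusted estimate = 51,856,000 / 480 = 108033 → $108,000.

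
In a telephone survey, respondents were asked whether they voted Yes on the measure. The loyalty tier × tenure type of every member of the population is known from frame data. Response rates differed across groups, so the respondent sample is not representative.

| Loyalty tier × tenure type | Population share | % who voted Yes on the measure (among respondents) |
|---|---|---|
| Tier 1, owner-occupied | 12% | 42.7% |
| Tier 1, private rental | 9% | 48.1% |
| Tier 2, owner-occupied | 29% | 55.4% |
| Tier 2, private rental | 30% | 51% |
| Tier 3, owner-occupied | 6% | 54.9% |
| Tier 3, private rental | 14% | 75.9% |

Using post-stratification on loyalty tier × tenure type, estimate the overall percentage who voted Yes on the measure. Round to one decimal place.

Reweight to the known loyalty tier × tenure type distribution:
  Tier 1, owner-occupied: 0.12 × 42.7 = 5.124
  Tier 1, private rental: 0.09 × 48.1 = 4.329
  Tier 2, owner-occupied: 0.29 × 55.4 = 16.066
  Tier 2, private rental: 0.3 × 51 = 15.3
  Tier 3, owner-occupied: 0.06 × 54.9 = 3.294
  Tier 3, private rental: 0.14 × 75.9 = 10.626
Post-stratified estimate = 54.739 → 54.7%.

54.7%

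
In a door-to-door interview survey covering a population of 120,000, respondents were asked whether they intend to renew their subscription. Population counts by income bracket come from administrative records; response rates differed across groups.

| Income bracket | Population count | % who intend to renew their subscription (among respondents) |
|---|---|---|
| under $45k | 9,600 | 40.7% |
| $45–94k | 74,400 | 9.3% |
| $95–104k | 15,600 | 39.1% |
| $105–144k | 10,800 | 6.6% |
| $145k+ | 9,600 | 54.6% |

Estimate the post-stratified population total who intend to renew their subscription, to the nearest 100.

Each cell contributes its population count × the respondent rate:
  under $45k: 9,600 × 40.7% = 3907.2
  $45–94k: 74,400 × 9.3% = 6919.2
  $95–104k: 15,600 × 39.1% = 6099.6
  $105–144k: 10,800 × 6.6% = 712.8
  $145k+: 9,600 × 54.6% = 5241.6
Estimated total = 22880.4 → 22,900.

22,900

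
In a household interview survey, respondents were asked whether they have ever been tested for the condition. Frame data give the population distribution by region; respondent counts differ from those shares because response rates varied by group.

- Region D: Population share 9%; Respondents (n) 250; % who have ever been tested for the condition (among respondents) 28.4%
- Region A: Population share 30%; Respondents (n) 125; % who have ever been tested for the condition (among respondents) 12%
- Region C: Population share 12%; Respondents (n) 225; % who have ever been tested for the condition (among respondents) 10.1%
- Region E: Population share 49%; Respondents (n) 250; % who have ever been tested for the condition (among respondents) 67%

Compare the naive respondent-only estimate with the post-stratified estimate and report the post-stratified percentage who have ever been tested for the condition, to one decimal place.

Naive respondent-only estimate (weights = respondent counts):
  (250/850)×28.4 + (125/850)×12 + (225/850)×10.1 + (250/850)×67 = 32.4971%
Post-stratified estimate weights by population shares:
  0.09×28.4 + 0.3×12 + 0.12×10.1 + 0.49×67 = 40.198%

40.2%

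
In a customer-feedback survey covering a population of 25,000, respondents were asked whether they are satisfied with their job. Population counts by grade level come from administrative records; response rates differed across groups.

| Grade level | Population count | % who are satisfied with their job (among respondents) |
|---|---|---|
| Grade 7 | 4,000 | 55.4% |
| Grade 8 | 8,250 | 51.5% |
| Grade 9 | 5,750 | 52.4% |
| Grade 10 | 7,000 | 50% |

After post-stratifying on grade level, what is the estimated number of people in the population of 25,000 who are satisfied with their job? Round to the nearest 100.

Apply each group's respondent rate to its population count:
  Grade 7: 4,000 × 55.4% = 2216
  Grade 8: 8,250 × 51.5% = 4248.75
  Grade 9: 5,750 × 52.4% = 3013
  Grade 10: 7,000 × 50% = 3500
Estimated total = 12977.8 → 13,000.

13,000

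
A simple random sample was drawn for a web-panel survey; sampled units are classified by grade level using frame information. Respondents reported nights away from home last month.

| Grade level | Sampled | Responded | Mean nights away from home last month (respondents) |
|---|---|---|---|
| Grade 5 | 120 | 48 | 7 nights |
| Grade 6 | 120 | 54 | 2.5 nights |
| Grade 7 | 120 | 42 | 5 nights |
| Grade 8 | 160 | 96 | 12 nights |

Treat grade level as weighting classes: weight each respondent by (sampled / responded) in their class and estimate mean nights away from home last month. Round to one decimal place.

7.0

Response rates by class: Grade 5 48/120 = 40%, Grade 6 54/120 = 45%, Grade 7 42/120 = 35%, Grade 8 96/160 = 60%.
Inverse-response-rate weighting restores each class to its sampled count, so class totals weight by n_sampled:
  Grade 5: 120 × 7 = 840
  Grade 6: 120 × 2.5 = 300
  Grade 7: 120 × 5 = 600
  Grade 8: 160 × 12 = 1920
Adjusted estimate = 3660 / 520 = 7.03846 → 7.0.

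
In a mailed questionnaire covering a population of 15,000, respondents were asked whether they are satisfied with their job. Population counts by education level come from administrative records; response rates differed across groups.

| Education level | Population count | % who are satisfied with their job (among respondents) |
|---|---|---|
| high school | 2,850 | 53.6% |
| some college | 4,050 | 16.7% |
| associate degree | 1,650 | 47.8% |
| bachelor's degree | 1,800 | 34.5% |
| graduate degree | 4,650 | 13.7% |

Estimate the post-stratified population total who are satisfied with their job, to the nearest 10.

Apply each group's respondent rate to its population count:
  high school: 2,850 × 53.6% = 1527.6
  some college: 4,050 × 16.7% = 676.35
  associate degree: 1,650 × 47.8% = 788.7
  bachelor's degree: 1,800 × 34.5% = 621
  graduate degree: 4,650 × 13.7% = 637.05
Estimated total = 4250.7 → 4,250.

4,250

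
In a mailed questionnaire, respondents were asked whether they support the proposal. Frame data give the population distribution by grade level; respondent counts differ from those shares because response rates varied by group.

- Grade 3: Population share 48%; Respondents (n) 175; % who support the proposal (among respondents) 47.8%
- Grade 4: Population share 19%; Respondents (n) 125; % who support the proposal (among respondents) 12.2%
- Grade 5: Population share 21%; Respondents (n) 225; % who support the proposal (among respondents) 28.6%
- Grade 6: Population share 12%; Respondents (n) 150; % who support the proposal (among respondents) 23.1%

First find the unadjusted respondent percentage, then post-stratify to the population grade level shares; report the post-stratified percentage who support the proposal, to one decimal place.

Unadjusted (pooled respondent) estimate weights by respondent counts:
  (175/675)×47.8 + (125/675)×12.2 + (225/675)×28.6 + (150/675)×23.1 = 29.3185%
Reweighting by population grade level shares:
  0.48×47.8 + 0.19×12.2 + 0.21×28.6 + 0.12×23.1 = 34.04%

34.0%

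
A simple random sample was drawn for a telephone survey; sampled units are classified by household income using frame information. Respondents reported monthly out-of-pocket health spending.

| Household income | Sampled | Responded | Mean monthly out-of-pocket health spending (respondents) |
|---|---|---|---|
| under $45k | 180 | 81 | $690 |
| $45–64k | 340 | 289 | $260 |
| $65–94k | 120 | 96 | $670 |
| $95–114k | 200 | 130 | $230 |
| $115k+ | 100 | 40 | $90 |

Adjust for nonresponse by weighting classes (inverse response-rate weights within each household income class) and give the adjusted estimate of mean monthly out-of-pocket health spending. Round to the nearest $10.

$370

Class response rates: under $45k 81/180 = 45%, $45–64k 289/340 = 85%, $65–94k 96/120 = 80%, $95–114k 130/200 = 65%, $115k+ 40/100 = 40%.
Weighting each respondent by the inverse class response rate inflates each class back to its sampled size, so the class weight is n_sampled:
  under $45k: 180 × 690 = 124,200
  $45–64k: 340 × 260 = 88,400
  $65–94k: 120 × 670 = 80,400
  $95–114k: 200 × 230 = 46,000
  $115k+: 100 × 90 = 9000
Adjusted estimate = 348,000 / 940 = 370.213 → $370.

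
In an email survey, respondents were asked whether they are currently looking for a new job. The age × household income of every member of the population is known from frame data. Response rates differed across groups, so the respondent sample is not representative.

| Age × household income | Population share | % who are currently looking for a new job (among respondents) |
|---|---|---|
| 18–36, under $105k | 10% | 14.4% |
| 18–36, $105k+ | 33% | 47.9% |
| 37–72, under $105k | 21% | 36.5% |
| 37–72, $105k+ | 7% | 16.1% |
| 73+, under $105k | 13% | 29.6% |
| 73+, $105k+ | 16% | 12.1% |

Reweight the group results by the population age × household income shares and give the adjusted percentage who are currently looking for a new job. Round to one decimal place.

Weight each group's respondent value by its population share:
  18–36, under $105k: 0.1 × 14.4 = 1.44
  18–36, $105k+: 0.33 × 47.9 = 15.807
  37–72, under $105k: 0.21 × 36.5 = 7.665
  37–72, $105k+: 0.07 × 16.1 = 1.127
  73+, under $105k: 0.13 × 29.6 = 3.848
  73+, $105k+: 0.16 × 12.1 = 1.936
Post-stratified estimate = 31.823 → 31.8%.

31.8%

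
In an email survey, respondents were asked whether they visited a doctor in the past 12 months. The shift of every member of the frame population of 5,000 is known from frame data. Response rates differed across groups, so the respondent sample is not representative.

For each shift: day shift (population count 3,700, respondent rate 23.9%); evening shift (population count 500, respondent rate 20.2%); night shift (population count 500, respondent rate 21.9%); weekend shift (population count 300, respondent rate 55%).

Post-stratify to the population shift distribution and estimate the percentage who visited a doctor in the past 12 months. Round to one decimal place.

Weight each group's respondent value by its population share:
  day shift: (3,700/5,000) × 23.9 = 17.686
  evening shift: (500/5,000) × 20.2 = 2.02
  night shift: (500/5,000) × 21.9 = 2.19
  weekend shift: (300/5,000) × 55 = 3.3
Post-stratified estimate = 25.196 → 25.2%.

25.2%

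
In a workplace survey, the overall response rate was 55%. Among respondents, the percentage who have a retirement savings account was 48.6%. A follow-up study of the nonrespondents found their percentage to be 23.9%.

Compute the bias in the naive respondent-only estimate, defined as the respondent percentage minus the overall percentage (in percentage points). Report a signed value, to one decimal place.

+11.1 percentage points

Nonresponse fraction = 1 − 0.55 = 0.45.
Bias = (nonresponse fraction) × (respondent percentage − nonrespondent percentage)
     = 0.45 × (48.6 − 23.9) = 0.45 × 24.7 = 11.115.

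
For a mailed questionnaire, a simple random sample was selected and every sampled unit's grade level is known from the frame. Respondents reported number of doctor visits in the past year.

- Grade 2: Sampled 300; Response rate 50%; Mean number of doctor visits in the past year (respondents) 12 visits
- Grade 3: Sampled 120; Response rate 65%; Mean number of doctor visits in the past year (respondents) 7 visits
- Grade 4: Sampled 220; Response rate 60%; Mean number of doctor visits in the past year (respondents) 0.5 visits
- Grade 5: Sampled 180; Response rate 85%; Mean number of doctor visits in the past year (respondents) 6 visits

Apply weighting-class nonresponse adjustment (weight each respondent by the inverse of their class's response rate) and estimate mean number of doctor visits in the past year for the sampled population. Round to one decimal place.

6.9

Each respondent's weight = sampled/responded in their class; summing within a class gives n_sampled, so:
  Grade 2: 300 × 12 = 3600
  Grade 3: 120 × 7 = 840
  Grade 4: 220 × 0.5 = 110
  Grade 5: 180 × 6 = 1080
Adjusted estimate = 5630 / 820 = 6.86585 → 6.9.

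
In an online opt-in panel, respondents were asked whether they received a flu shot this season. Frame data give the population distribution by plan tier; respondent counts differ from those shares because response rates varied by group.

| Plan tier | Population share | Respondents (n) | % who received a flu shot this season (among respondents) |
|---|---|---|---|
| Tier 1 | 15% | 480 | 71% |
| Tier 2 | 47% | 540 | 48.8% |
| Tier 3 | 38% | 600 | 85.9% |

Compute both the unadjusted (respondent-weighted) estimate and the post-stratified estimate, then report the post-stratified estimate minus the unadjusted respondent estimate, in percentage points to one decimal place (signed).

-2.9 percentage points

Unadjusted (pooled respondent) estimate weights by respondent counts:
  (480/1620)×71 + (540/1620)×48.8 + (600/1620)×85.9 = 69.1185%
Post-stratified estimate weights by population shares:
  0.15×71 + 0.47×48.8 + 0.38×85.9 = 66.228%
Difference = 66.228 − 69.1185 = -2.8905 pp.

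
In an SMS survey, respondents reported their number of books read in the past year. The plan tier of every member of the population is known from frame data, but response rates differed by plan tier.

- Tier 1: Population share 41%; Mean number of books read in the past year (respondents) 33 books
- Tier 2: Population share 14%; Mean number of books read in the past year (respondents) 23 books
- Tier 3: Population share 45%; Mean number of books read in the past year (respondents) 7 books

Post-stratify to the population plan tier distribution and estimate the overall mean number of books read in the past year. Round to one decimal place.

Reweight to the known plan tier distribution:
  Tier 1: 0.41 × 33 = 13.53
  Tier 2: 0.14 × 23 = 3.22
  Tier 3: 0.45 × 7 = 3.15
Post-stratified estimate = 19.9 → 19.9.

19.9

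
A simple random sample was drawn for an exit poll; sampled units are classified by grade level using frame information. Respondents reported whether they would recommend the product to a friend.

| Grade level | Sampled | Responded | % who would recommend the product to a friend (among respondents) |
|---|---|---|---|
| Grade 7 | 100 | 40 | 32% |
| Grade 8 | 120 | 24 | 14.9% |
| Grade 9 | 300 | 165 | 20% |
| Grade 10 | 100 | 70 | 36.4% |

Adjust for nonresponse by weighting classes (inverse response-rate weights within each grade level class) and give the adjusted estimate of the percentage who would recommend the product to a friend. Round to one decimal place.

23.6%

Response rates by class: Grade 7 40/100 = 40%, Grade 8 24/120 = 20%, Grade 9 165/300 = 55%, Grade 10 70/100 = 70%.
Weighting each respondent by the inverse class response rate inflates each class back to its sampled size, so the class weight is n_sampled:
  Grade 7: 100 × 32 = 3200
  Grade 8: 120 × 14.9 = 1788
  Grade 9: 300 × 20 = 6000
  Grade 10: 100 × 36.4 = 3640
Adjusted estimate = 14,628 / 620 = 23.5935 → 23.6%.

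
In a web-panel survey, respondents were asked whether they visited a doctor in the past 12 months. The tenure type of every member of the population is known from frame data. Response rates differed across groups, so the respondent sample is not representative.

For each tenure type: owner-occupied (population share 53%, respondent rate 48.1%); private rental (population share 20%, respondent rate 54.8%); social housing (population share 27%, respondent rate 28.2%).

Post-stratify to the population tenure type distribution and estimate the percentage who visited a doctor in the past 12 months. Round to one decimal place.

44.1%

Reweight to the known tenure type distribution:
  owner-occupied: 0.53 × 48.1 = 25.493
  private rental: 0.2 × 54.8 = 10.96
  social housing: 0.27 × 28.2 = 7.614
Post-stratified estimate = 44.067 → 44.1%.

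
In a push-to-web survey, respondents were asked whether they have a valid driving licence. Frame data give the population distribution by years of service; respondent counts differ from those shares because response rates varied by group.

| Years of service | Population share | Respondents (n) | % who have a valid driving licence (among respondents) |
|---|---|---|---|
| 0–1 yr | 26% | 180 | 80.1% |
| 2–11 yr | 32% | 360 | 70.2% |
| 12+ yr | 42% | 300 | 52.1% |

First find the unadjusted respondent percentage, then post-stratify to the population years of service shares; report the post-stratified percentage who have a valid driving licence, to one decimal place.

65.2%

Without adjustment, the pooled respondent share is:
  (180/840)×80.1 + (360/840)×70.2 + (300/840)×52.1 = 65.8571%
Post-stratifying to population shares instead:
  0.26×80.1 + 0.32×70.2 + 0.42×52.1 = 65.172%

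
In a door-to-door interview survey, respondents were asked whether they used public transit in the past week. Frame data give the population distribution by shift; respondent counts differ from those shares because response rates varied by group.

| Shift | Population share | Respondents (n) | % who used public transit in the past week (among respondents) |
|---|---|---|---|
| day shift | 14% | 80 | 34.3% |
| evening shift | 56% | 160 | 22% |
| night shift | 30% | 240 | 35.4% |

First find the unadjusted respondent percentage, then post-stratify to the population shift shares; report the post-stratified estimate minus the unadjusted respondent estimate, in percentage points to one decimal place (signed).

-3.0 percentage points

Naive respondent-only estimate (weights = respondent counts):
  (80/480)×34.3 + (160/480)×22 + (240/480)×35.4 = 30.75%
Reweighting by population shift shares:
  0.14×34.3 + 0.56×22 + 0.3×35.4 = 27.742%
Difference = 27.742 − 30.75 = -3.008 pp.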